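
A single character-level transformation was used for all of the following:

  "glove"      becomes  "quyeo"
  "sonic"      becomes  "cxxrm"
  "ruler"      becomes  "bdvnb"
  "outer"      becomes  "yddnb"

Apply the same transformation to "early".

Shifts by position in glove: pos 0: g→q (+10), pos 1: l→u (+9), pos 2: o→y (+10), pos 3: v→e (+9) — repeating every 2. A repeating key of period 2 is used — shifts +10, +9 over and over.
For early: e+10=o, a+9=j, r+10=b, l+9=u, y+10=i.

ojbui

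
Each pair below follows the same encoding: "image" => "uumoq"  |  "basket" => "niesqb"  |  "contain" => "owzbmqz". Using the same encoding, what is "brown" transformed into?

Shifts by position in image: pos 0: i→u (+12), pos 1: m→u (+8), pos 2: a→m (+12), pos 3: g→o (+8) — repeating every 2. The shifts repeat in a cycle of length 2: positions 0,1,… shift by +12, +8, then the pattern repeats.
Applying it to brown: b+12=n, r+8=z, o+12=a, w+8=e, n+12=z.

nzaez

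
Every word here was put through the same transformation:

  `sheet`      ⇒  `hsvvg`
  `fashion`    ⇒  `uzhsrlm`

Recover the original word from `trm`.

Each pair mirrors across the alphabet (s↔h, h↔s, e↔v): positions sum to 25. Each letter is replaced by its mirror in the alphabet: a↔z, b↔y, c↔x, and so on (the Atbash cipher).
Decoding trm: t↔g, r↔i, m↔n.

gin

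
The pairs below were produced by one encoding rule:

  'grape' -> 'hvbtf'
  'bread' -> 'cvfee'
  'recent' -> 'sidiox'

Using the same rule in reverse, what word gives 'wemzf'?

Shifts by position in grape: pos 0: g→h (+1), pos 1: r→v (+4), pos 2: a→b (+1), pos 3: p→t (+4) — repeating every 2. A repeating key of period 2 is used — shifts +1, +4 over and over.
Reversing it on wemzf: w−1=v, e−4=a, m−1=l, z−4=v, f−1=e.

valve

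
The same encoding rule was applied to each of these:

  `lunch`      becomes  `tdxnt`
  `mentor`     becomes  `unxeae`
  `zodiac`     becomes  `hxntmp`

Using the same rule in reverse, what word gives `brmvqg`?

In lunch: l→t is +8, u→d is +9, n→x is +10, c→n is +11 — the shift increases by 1 each position. Letter i (0-indexed) is shifted by i+8, so successive shifts are 8, 9, 10, ….
Reversing it on brmvqg: b−8=t, r−9=i, m−10=c, v−11=k, q−12=e, g−13=t.

ticket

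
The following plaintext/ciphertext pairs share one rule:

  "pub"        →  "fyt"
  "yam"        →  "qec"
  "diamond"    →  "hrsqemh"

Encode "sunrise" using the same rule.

iwmvryw

Read the word backwards and shift each letter +4.
Applying it to sunrise: reverse → esirnus; then shift: e+4=i, s+4=w, i+4=m, r+4=v, n+4=r, u+4=y, s+4=w.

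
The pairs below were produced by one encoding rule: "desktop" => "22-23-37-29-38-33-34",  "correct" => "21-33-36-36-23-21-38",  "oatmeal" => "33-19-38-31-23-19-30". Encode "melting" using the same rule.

31-23-30-38-27-32-25

Letters become their 1-based position plus 18 (so a→19, b→20, …).
Applying it to melting: m=13→31, e=5→23, l=12→30, t=20→38, i=9→27, n=14→32, g=7→25.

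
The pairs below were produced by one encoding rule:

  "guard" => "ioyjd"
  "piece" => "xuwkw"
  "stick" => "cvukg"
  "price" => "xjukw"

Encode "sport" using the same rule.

g(6)→i(8) and u(20)→o(14) fit y≡19x+24 (mod 26); the inverse of 19 mod 26 is 11. This is an affine cipher: with a=0,…,z=25, each position x becomes (19x+24) mod 26.
For sport: s(18)→19·18+24≡2=c; p(15)→19·15+24≡23=x; o(14)→19·14+24≡4=e; r(17)→19·17+24≡9=j; t(19)→19·19+24≡21=v (all mod 26).

cxejv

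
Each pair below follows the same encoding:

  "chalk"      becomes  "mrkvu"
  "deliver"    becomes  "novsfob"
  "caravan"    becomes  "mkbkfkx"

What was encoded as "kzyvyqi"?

Compare letters: c→m is +10, h→r is +10, a→k is +10 — a constant shift. This is a Caesar cipher with shift 10.
Undoing it on kzyvyqi: k−10=a, z−10=p, y−10=o, v−10=l, y−10=o, q−10=g, i−10=y.

apology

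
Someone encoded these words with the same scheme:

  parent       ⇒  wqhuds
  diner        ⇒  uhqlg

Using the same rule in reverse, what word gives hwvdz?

The word is reversed, then every letter is shifted forward by 3.
Undoing it on hwvdz: shift back: h−3=e, w−3=t, v−3=s, d−3=a, z−3=w → etsaw; then reverse → waste.

waste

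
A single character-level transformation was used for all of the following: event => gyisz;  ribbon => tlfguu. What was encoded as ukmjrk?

In event: e→g is +2, v→y is +3, e→i is +4, n→s is +5 — the shift increases by 1 each position. The shift increases by 1 at each position, starting from +2: 2, 3, 4, ….
Decoding ukmjrk: u−2=s, k−3=h, m−4=i, j−5=e, r−6=l, k−7=d.

shield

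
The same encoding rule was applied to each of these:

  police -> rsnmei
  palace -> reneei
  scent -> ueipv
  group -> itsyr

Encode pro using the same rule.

The shift depends on letter class: consonant p→r is +2, but vowel o→s is +4. Two shifts are in play — +4 for a/e/i/o/u, +2 for every other letter.
For pro: p(cons)+2=r, r(cons)+2=t, o(vowel)+4=s.

rts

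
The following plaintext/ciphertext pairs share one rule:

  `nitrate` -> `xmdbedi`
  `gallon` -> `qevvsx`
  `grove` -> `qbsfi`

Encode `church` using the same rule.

Vowels shift forward by 4 and consonants shift forward by 10.
On church: c(cons)+10=m, h(cons)+10=r, u(vowel)+4=y, r(cons)+10=b, c(cons)+10=m, h(cons)+10=r.

mrybmr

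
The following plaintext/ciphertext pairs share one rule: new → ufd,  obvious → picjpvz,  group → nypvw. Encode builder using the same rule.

ivjskfy

The shift depends on letter class: consonant n→u is +7, but vowel e→f is +1. Vowels shift forward by 1 and consonants shift forward by 7.
For builder: b(cons)+7=i, u(vowel)+1=v, i(vowel)+1=j, l(cons)+7=s, d(cons)+7=k, e(vowel)+1=f, r(cons)+7=y.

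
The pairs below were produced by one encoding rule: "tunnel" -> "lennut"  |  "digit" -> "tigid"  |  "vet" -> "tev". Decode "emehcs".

scheme

The word is simply reversed.
Reversing it on emehcs: then reverse → scheme.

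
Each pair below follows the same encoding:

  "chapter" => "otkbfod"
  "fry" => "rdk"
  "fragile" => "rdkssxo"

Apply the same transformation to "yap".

The shift depends on letter class: consonant c→o is +12, but vowel a→k is +10. The rule splits by letter class: vowels +10, consonants +12.
On yap: y(cons)+12=k, a(vowel)+10=k, p(cons)+12=b.

kkb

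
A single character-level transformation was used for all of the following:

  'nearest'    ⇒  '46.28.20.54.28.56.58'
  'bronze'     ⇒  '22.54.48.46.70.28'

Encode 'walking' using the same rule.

64.20.42.40.36.46.32

n(#14)→46 and e(#5)→28: differences scale by 2, so n = 2·pos + 18. The formula is n = 2×(alphabet index, a=1) + 18.
On walking: w=23→64, a=1→20, l=12→42, k=11→40, i=9→36, n=14→46, g=7→32.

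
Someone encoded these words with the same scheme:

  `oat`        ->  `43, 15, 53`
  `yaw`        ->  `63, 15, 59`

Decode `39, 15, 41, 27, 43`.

o(#15)→43 and a(#1)→15: differences scale by 2, so n = 2·pos + 13. The formula is n = 2×(alphabet index, a=1) + 13.
Reversing it on 39, 15, 41, 27, 43: 39→(39−13)÷2=13=m, 15→(15−13)÷2=1=a, 41→(41−13)÷2=14=n, 27→(27−13)÷2=7=g, 43→(43−13)÷2=15=o.

mango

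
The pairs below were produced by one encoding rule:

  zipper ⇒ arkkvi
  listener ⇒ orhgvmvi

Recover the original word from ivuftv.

Each pair mirrors across the alphabet (z↔a, i↔r, p↔k): positions sum to 25. Letters are reflected about the middle of the alphabet (position → 25−position): Atbash.
Reversing it on ivuftv: i↔r, v↔e, u↔f, f↔u, t↔g, v↔e.

refuge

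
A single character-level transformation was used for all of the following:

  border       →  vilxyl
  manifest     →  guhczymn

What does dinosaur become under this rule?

This is a Caesar cipher with shift 20.
For dinosaur: d+20=x, i+20=c, n+20=h, o+20=i, s+20=m, a+20=u, u+20=o, r+20=l.

xchimuol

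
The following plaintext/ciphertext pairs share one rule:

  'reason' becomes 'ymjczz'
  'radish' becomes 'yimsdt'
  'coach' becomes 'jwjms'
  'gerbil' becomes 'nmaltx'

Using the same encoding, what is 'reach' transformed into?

ymjms

In reason: r→y is +7, e→m is +8, a→j is +9, s→c is +10 — the shift increases by 1 each position. Each letter shifts forward by (position + 7), i.e. 7, 8, 9, … — the shift grows by one for each successive letter.
On reach: r+7=y, e+8=m, a+9=j, c+10=m, h+11=s.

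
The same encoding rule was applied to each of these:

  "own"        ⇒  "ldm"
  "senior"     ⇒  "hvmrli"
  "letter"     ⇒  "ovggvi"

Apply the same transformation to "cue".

xfv

Each pair mirrors across the alphabet (o↔l, w↔d, n↔m): positions sum to 25. Letters are reflected about the middle of the alphabet (position → 25−position): Atbash.
On cue: c↔x, u↔f, e↔v.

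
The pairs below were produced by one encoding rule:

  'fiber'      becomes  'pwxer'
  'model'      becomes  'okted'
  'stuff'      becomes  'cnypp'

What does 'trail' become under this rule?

f(5)→p(15) and i(8)→w(22) fit y≡11x+12 (mod 26); the inverse of 11 mod 26 is 19. Treating letters as 0–25, the rule is x ↦ 11x + 12 (mod 26).
Applying it to trail: t(19)→11·19+12≡13=n; r(17)→11·17+12≡17=r; a(0)→11·0+12≡12=m; i(8)→11·8+12≡22=w; l(11)→11·11+12≡3=d (all mod 26).

nrmwd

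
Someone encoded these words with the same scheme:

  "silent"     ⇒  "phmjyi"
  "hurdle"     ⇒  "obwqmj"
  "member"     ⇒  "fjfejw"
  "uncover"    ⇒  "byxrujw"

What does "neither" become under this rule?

yjhiojw

s(18)→p(15) and i(8)→h(7) fit y≡19x+11 (mod 26); the inverse of 19 mod 26 is 11. Treating letters as 0–25, the rule is x ↦ 19x + 11 (mod 26).
For neither: n(13)→19·13+11≡24=y; e(4)→19·4+11≡9=j; i(8)→19·8+11≡7=h; t(19)→19·19+11≡8=i; h(7)→19·7+11≡14=o; e(4)→19·4+11≡9=j; r(17)→19·17+11≡22=w (all mod 26).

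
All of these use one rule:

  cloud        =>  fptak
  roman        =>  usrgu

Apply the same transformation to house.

In cloud: c→f is +3, l→p is +4, o→t is +5, u→a is +6 — the shift increases by 1 each position. Letter i (0-indexed) is shifted by i+3, so successive shifts are 3, 4, 5, ….
On house: h+3=k, o+4=s, u+5=z, s+6=y, e+7=l.

kszyl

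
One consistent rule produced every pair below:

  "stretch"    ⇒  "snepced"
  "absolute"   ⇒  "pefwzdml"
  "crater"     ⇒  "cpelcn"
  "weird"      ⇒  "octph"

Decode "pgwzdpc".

resolve

The output letters match the input read backwards, each shifted +11: stretch reversed is hcterts. The word is reversed, then every letter is shifted forward by 11.
Decoding pgwzdpc: shift back: p−11=e, g−11=v, w−11=l, z−11=o, d−11=s, p−11=e, c−11=r → evloser; then reverse → resolve.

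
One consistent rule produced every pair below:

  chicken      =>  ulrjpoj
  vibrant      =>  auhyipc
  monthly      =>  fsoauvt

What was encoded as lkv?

The output letters match the input read backwards, each shifted +7: chicken reversed is nekcihc. The word is reversed, then every letter is shifted forward by 7.
Decoding lkv: shift back: l−7=e, k−7=d, v−7=o → edo; then reverse → ode.

ode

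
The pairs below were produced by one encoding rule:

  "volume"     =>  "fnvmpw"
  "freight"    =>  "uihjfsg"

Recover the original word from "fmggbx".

The output letters match the input read backwards, each shifted +1: volume reversed is emulov. Read the word backwards and shift each letter +1.
Decoding fmggbx: shift back: f−1=e, m−1=l, g−1=f, g−1=f, b−1=a, x−1=w → elffaw; then reverse → waffle.

waffle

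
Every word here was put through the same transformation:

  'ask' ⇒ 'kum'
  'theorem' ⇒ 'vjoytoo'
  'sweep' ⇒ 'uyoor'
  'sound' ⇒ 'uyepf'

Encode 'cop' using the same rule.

Vowels shift forward by 10 and consonants shift forward by 2.
On cop: c(cons)+2=e, o(vowel)+10=y, p(cons)+2=r.

eyr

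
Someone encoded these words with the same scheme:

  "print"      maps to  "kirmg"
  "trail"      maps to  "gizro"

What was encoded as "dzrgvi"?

waiter

Each pair mirrors across the alphabet (p↔k, r↔i, i↔r): positions sum to 25. This is the alphabet-reversal cipher (Atbash): a becomes z, b becomes y, etc.
Reversing it on dzrgvi: d↔w, z↔a, r↔i, g↔t, v↔e, i↔r.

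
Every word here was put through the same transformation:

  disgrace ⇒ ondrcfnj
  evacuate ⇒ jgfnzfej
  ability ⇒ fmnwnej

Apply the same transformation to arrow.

fccth

The shift depends on letter class: consonant d→o is +11, but vowel i→n is +5. The rule splits by letter class: vowels +5, consonants +11.
For arrow: a(vowel)+5=f, r(cons)+11=c, r(cons)+11=c, o(vowel)+5=t, w(cons)+11=h.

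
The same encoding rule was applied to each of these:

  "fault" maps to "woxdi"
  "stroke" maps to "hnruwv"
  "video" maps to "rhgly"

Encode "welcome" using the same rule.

hprfohz

The output letters match the input read backwards, each shifted +3: fault reversed is tluaf. The word is reversed, then every letter is shifted forward by 3.
For welcome: reverse → emoclew; then shift: e+3=h, m+3=p, o+3=r, c+3=f, l+3=o, e+3=h, w+3=z.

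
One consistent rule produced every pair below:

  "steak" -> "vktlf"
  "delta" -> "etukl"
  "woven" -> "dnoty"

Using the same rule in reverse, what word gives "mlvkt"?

haste

This is an affine cipher: with a=0,…,z=25, each position x becomes (15x+11) mod 26.
Reversing it on mlvkt: m(12)→7·(12−11)≡7=h; l(11)→7·(11−11)≡0=a; v(21)→7·(21−11)≡18=s; k(10)→7·(10−11)≡19=t; t(19)→7·(19−11)≡4=e (all mod 26).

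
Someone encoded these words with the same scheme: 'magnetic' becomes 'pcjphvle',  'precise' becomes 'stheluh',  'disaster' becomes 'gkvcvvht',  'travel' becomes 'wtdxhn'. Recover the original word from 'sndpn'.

plank

A repeating key of period 2 is used — shifts +3, +2 over and over.
Undoing it on sndpn: s−3=p, n−2=l, d−3=a, p−2=n, n−3=k.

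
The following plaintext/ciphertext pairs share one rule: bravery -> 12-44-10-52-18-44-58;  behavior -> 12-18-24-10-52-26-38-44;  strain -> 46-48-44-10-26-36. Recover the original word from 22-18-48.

b(#2)→12 and r(#18)→44: differences scale by 2, so n = 2·pos + 8. With a=1..z=26, the number is 2·pos + 8.
Undoing it on 22-18-48: 22→(22−8)÷2=7=g, 18→(18−8)÷2=5=e, 48→(48−8)÷2=20=t.

get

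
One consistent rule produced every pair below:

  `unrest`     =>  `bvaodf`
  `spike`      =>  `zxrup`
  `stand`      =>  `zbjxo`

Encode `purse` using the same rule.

wcacp

In unrest: u→b is +7, n→v is +8, r→a is +9, e→o is +10 — the shift increases by 1 each position. Letter i (0-indexed) is shifted by i+7, so successive shifts are 7, 8, 9, ….
On purse: p+7=w, u+8=c, r+9=a, s+10=c, e+11=p.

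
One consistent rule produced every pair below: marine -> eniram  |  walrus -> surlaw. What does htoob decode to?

booth

The output letters match the input read backwards: marine reversed is eniram. It's just the letters in reverse order.
Decoding htoob: then reverse → booth.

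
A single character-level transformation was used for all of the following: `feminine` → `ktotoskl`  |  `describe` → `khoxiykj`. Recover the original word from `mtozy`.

sting

The output letters match the input read backwards, each shifted +6: feminine reversed is eninimef. Read the word backwards and shift each letter +6.
Reversing it on mtozy: shift back: m−6=g, t−6=n, o−6=i, z−6=t, y−6=s → gnits; then reverse → sting.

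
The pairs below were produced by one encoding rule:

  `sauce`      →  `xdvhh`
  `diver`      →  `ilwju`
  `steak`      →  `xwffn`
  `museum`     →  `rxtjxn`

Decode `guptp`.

Shifts by position in sauce: pos 0: s→x (+5), pos 1: a→d (+3), pos 2: u→v (+1), pos 3: c→h (+5), pos 4: e→h (+3) — repeating every 3. The shifts repeat in a cycle of length 3: positions 0,1,… shift by +5, +3, +1, then the pattern repeats.
Decoding guptp: g−5=b, u−3=r, p−1=o, t−5=o, p−3=m.

broom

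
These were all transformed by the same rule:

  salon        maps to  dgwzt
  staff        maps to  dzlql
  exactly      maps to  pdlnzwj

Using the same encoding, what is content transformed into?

nuyekye

Shifts by position in salon: pos 0: s→d (+11), pos 1: a→g (+6), pos 2: l→w (+11), pos 3: o→z (+11), pos 4: n→t (+6) — repeating every 3. The shifts repeat in a cycle of length 3: positions 0,1,… shift by +11, +6, +11, then the pattern repeats.
On content: c+11=n, o+6=u, n+11=y, t+11=e, e+6=k, n+11=y, t+11=e.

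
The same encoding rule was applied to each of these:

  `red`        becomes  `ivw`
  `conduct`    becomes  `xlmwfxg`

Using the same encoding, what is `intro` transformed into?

rmgil

Each pair mirrors across the alphabet (r↔i, e↔v, d↔w): positions sum to 25. Each letter is replaced by its mirror in the alphabet: a↔z, b↔y, c↔x, and so on (the Atbash cipher).
On intro: i↔r, n↔m, t↔g, r↔i, o↔l.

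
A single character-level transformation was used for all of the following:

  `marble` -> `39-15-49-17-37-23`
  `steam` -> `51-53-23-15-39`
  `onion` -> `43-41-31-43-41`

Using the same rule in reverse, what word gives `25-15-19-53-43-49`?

factor

m(#13)→39 and a(#1)→15: differences scale by 2, so n = 2·pos + 13. The formula is n = 2×(alphabet index, a=1) + 13.
Undoing it on 25-15-19-53-43-49: 25→(25−13)÷2=6=f, 15→(15−13)÷2=1=a, 19→(19−13)÷2=3=c, 53→(53−13)÷2=20=t, 43→(43−13)÷2=15=o, 49→(49−13)÷2=18=r.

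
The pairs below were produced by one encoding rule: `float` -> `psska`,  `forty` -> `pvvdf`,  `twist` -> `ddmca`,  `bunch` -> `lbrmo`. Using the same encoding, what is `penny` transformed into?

zlrxf

Shifts by position in float: pos 0: f→p (+10), pos 1: l→s (+7), pos 2: o→s (+4), pos 3: a→k (+10), pos 4: t→a (+7) — repeating every 3. A repeating key of period 3 is used — shifts +10, +7, +4 over and over.
On penny: p+10=z, e+7=l, n+4=r, n+10=x, y+7=f.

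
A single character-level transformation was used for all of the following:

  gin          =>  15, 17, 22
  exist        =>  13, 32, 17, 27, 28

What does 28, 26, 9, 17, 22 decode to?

g is letter #7 and maps to 15: an offset of 8. The number is (letter's place in the alphabet, a=1) + 8.
Decoding 28, 26, 9, 17, 22: 28→(28−8)÷1=20=t, 26→(26−8)÷1=18=r, 9→(9−8)÷1=1=a, 17→(17−8)÷1=9=i, 22→(22−8)÷1=14=n.

train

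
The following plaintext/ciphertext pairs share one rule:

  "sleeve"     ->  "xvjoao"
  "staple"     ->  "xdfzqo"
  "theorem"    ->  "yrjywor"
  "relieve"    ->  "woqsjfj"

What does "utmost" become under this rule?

It's a Vigenère-style cipher with numeric key [5,10]: position i shifts by key[i mod 2].
Applying it to utmost: u+5=z, t+10=d, m+5=r, o+10=y, s+5=x, t+10=d.

zdryxd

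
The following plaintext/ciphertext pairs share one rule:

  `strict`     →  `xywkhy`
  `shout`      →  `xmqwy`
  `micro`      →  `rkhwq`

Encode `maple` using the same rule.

The shift depends on letter class: consonant s→x is +5, but vowel i→k is +2. Two shifts are in play — +2 for a/e/i/o/u, +5 for every other letter.
On maple: m(cons)+5=r, a(vowel)+2=c, p(cons)+5=u, l(cons)+5=q, e(vowel)+2=g.

rcuqg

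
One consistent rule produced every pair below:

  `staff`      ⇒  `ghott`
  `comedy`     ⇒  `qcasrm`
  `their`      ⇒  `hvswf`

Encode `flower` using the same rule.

tzcksf

Compare letters: s→g is +14, t→h is +14, a→o is +14 — a constant shift. This is a Caesar cipher with shift 14.
For flower: f+14=t, l+14=z, o+14=c, w+14=k, e+14=s, r+14=f.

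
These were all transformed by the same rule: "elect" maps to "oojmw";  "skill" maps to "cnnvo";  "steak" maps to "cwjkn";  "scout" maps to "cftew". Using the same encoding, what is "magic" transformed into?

A repeating key of period 3 is used — shifts +10, +3, +5 over and over.
Applying it to magic: m+10=w, a+3=d, g+5=l, i+10=s, c+3=f.

wdlsf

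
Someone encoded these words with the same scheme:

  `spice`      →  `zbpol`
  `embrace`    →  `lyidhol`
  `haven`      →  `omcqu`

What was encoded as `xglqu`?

Shifts by position in spice: pos 0: s→z (+7), pos 1: p→b (+12), pos 2: i→p (+7), pos 3: c→o (+12) — repeating every 2. It's a Vigenère-style cipher with numeric key [7,12]: position i shifts by key[i mod 2].
Decoding xglqu: x−7=q, g−12=u, l−7=e, q−12=e, u−7=n.

queen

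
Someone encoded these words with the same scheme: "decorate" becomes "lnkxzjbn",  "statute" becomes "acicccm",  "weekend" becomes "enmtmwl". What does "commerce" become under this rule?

kxuvmakn

Shifts by position in decorate: pos 0: d→l (+8), pos 1: e→n (+9), pos 2: c→k (+8), pos 3: o→x (+9) — repeating every 2. A repeating key of period 2 is used — shifts +8, +9 over and over.
Applying it to commerce: c+8=k, o+9=x, m+8=u, m+9=v, e+8=m, r+9=a, c+8=k, e+9=n.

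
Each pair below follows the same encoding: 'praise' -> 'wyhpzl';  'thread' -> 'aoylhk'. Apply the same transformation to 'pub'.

Compare letters: p→w is +7, r→y is +7, a→h is +7 — a constant shift. Every letter moves 7 places later in the alphabet, wrapping around z→a.
Applying it to pub: p+7=w, u+7=b, b+7=i.

wbi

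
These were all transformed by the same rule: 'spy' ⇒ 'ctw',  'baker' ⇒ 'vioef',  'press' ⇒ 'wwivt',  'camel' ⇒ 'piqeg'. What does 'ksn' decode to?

jog

The word is reversed, then every letter is shifted forward by 4.
Decoding ksn: shift back: k−4=g, s−4=o, n−4=j → goj; then reverse → jog.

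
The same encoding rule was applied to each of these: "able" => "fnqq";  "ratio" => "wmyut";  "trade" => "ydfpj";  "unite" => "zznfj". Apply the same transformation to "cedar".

hqimw

Shifts by position in able: pos 0: a→f (+5), pos 1: b→n (+12), pos 2: l→q (+5), pos 3: e→q (+12) — repeating every 2. A repeating key of period 2 is used — shifts +5, +12 over and over.
For cedar: c+5=h, e+12=q, d+5=i, a+12=m, r+5=w.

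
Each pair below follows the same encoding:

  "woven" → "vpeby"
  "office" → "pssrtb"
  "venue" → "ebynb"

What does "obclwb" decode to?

w(22)→v(21) and o(14)→p(15) fit y≡17x+11 (mod 26); the inverse of 17 mod 26 is 23. Treating letters as 0–25, the rule is x ↦ 17x + 11 (mod 26).
Decoding obclwb: o(14)→23·(14−11)≡17=r; b(1)→23·(1−11)≡4=e; c(2)→23·(2−11)≡1=b; l(11)→23·(11−11)≡0=a; w(22)→23·(22−11)≡19=t; b(1)→23·(1−11)≡4=e (all mod 26).

rebate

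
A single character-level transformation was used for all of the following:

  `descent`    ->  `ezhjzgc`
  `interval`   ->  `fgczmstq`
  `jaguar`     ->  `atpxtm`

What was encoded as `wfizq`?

This is an affine cipher: with a=0,…,z=25, each position x becomes (21x+19) mod 26.
Decoding wfizq: w(22)→5·(22−19)≡15=p; f(5)→5·(5−19)≡8=i; i(8)→5·(8−19)≡23=x; z(25)→5·(25−19)≡4=e; q(16)→5·(16−19)≡11=l (all mod 26).

pixel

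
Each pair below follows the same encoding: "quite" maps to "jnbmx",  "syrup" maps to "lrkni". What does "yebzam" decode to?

Compare letters: q→j is +19, u→n is +19, i→b is +19 — a constant shift. It's a constant shift of +19 (ROT19).
Undoing it on yebzam: y−19=f, e−19=l, b−19=i, z−19=g, a−19=h, m−19=t.

flight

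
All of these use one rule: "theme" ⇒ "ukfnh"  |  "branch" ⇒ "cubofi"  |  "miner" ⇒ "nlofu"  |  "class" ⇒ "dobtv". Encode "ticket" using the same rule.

uldlhu

Shifts by position in theme: pos 0: t→u (+1), pos 1: h→k (+3), pos 2: e→f (+1), pos 3: m→n (+1), pos 4: e→h (+3) — repeating every 3. A repeating key of period 3 is used — shifts +1, +3, +1 over and over.
On ticket: t+1=u, i+3=l, c+1=d, k+1=l, e+3=h, t+1=u.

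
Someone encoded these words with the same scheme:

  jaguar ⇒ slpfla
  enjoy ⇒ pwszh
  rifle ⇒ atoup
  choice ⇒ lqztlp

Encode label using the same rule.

The shift depends on letter class: consonant j→s is +9, but vowel a→l is +11. Vowels shift forward by 11 and consonants shift forward by 9.
For label: l(cons)+9=u, a(vowel)+11=l, b(cons)+9=k, e(vowel)+11=p, l(cons)+9=u.

ulkpu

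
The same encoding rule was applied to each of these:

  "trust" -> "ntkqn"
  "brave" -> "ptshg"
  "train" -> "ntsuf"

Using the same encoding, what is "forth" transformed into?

dctnx

t(19)→n(13) and r(17)→t(19) fit y≡23x+18 (mod 26); the inverse of 23 mod 26 is 17. Each letter's alphabet position (a=0..z=25) is mapped through 23·x+18 mod 26 — an affine cipher.
For forth: f(5)→23·5+18≡3=d; o(14)→23·14+18≡2=c; r(17)→23·17+18≡19=t; t(19)→23·19+18≡13=n; h(7)→23·7+18≡23=x (all mod 26).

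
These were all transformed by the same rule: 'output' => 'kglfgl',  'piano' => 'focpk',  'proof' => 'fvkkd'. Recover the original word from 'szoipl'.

client

This is an affine cipher: with a=0,…,z=25, each position x becomes (21x+2) mod 26.
Undoing it on szoipl: s(18)→5·(18−2)≡2=c; z(25)→5·(25−2)≡11=l; o(14)→5·(14−2)≡8=i; i(8)→5·(8−2)≡4=e; p(15)→5·(15−2)≡13=n; l(11)→5·(11−2)≡19=t (all mod 26).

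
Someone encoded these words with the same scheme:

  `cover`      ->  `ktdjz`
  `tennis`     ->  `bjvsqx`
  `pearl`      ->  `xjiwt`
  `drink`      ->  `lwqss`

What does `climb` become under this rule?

kqqrj

Shifts by position in cover: pos 0: c→k (+8), pos 1: o→t (+5), pos 2: v→d (+8), pos 3: e→j (+5) — repeating every 2. It's a Vigenère-style cipher with numeric key [8,5]: position i shifts by key[i mod 2].
On climb: c+8=k, l+5=q, i+8=q, m+5=r, b+8=j.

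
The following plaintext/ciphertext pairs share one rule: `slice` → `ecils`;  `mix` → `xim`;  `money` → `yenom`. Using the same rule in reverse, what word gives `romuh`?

humor

The output letters match the input read backwards: slice reversed is ecils. It's just the letters in reverse order.
Decoding romuh: then reverse → humor.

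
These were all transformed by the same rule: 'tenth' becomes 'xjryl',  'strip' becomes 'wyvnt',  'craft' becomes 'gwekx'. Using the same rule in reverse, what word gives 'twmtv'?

Shifts by position in tenth: pos 0: t→x (+4), pos 1: e→j (+5), pos 2: n→r (+4), pos 3: t→y (+5) — repeating every 2. A repeating key of period 2 is used — shifts +4, +5 over and over.
Reversing it on twmtv: t−4=p, w−5=r, m−4=i, t−5=o, v−4=r.

prior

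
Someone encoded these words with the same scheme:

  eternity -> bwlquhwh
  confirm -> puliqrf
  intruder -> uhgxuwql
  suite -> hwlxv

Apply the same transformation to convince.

Read the word backwards and shift each letter +3.
On convince: reverse → ecnivnoc; then shift: e+3=h, c+3=f, n+3=q, i+3=l, v+3=y, n+3=q, o+3=r, c+3=f.

hfqlyqrf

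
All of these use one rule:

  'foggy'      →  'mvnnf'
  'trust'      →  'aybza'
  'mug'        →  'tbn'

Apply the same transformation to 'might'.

tpnoa

This is a Caesar cipher with shift 7.
For might: m+7=t, i+7=p, g+7=n, h+7=o, t+7=a.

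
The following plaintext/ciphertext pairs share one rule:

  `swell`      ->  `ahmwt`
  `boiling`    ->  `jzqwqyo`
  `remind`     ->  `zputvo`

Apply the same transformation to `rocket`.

A repeating key of period 2 is used — shifts +8, +11 over and over.
On rocket: r+8=z, o+11=z, c+8=k, k+11=v, e+8=m, t+11=e.

zzkvme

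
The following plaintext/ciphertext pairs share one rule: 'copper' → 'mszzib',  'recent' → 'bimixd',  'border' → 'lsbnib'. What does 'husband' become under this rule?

ryclexn

The shift depends on letter class: consonant c→m is +10, but vowel o→s is +4. The rule splits by letter class: vowels +4, consonants +10.
On husband: h(cons)+10=r, u(vowel)+4=y, s(cons)+10=c, b(cons)+10=l, a(vowel)+4=e, n(cons)+10=x, d(cons)+10=n.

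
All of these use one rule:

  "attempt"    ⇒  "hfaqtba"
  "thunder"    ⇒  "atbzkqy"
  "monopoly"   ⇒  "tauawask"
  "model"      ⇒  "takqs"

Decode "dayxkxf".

worldly

Shifts by position in attempt: pos 0: a→h (+7), pos 1: t→f (+12), pos 2: t→a (+7), pos 3: e→q (+12) — repeating every 2. The shifts repeat in a cycle of length 2: positions 0,1,… shift by +7, +12, then the pattern repeats.
Decoding dayxkxf: d−7=w, a−12=o, y−7=r, x−12=l, k−7=d, x−12=l, f−7=y.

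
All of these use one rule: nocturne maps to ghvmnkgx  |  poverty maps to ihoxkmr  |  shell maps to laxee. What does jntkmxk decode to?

quarter

Compare letters: n→g is +19, o→h is +19, c→v is +19 — a constant shift. This is a Caesar cipher with shift 19.
Undoing it on jntkmxk: j−19=q, n−19=u, t−19=a, k−19=r, m−19=t, x−19=e, k−19=r.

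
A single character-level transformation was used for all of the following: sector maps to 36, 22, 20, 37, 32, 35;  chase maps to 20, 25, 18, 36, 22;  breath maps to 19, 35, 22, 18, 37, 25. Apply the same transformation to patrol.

33, 18, 37, 35, 32, 29

The number is (letter's place in the alphabet, a=1) + 17.
Applying it to patrol: p=16→33, a=1→18, t=20→37, r=18→35, o=15→32, l=12→29.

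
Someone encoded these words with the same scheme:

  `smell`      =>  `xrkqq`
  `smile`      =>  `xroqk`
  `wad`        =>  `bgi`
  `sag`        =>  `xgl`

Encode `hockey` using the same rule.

Vowels shift forward by 6 and consonants shift forward by 5.
For hockey: h(cons)+5=m, o(vowel)+6=u, c(cons)+5=h, k(cons)+5=p, e(vowel)+6=k, y(cons)+5=d.

muhpkd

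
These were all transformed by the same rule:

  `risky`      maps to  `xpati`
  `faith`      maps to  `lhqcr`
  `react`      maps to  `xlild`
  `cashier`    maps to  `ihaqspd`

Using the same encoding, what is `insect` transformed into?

ouanme

In risky: r→x is +6, i→p is +7, s→a is +8, k→t is +9 — the shift increases by 1 each position. The shift increases by 1 at each position, starting from +6: 6, 7, 8, ….
For insect: i+6=o, n+7=u, s+8=a, e+9=n, c+10=m, t+11=e.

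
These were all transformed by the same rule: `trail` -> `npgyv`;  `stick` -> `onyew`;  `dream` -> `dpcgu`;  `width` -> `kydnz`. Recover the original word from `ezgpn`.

t(19)→n(13) and r(17)→p(15) fit y≡25x+6 (mod 26); the inverse of 25 mod 26 is 25. Each letter's alphabet position (a=0..z=25) is mapped through 25·x+6 mod 26 — an affine cipher.
Undoing it on ezgpn: e(4)→25·(4−6)≡2=c; z(25)→25·(25−6)≡7=h; g(6)→25·(6−6)≡0=a; p(15)→25·(15−6)≡17=r; n(13)→25·(13−6)≡19=t (all mod 26).

chart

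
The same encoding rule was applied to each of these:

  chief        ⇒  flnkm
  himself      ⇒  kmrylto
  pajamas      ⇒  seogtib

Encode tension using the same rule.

In chief: c→f is +3, h→l is +4, i→n is +5, e→k is +6 — the shift increases by 1 each position. Each letter shifts forward by (position + 3), i.e. 3, 4, 5, … — the shift grows by one for each successive letter.
On tension: t+3=w, e+4=i, n+5=s, s+6=y, i+7=p, o+8=w, n+9=w.

wisypww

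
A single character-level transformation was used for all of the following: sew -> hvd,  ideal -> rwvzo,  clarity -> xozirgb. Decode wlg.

Letters are reflected about the middle of the alphabet (position → 25−position): Atbash.
Undoing it on wlg: w↔d, l↔o, g↔t.

dot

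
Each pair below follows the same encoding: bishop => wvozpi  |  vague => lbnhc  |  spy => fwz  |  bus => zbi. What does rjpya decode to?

trick

The output letters match the input read backwards, each shifted +7: bishop reversed is pohsib. The word is reversed, then every letter is shifted forward by 7.
Reversing it on rjpya: shift back: r−7=k, j−7=c, p−7=i, y−7=r, a−7=t → kcirt; then reverse → trick.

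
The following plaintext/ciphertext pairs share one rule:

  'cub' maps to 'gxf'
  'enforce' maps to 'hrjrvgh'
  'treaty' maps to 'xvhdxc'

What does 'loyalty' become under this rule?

Vowels shift forward by 3 and consonants shift forward by 4.
For loyalty: l(cons)+4=p, o(vowel)+3=r, y(cons)+4=c, a(vowel)+3=d, l(cons)+4=p, t(cons)+4=x, y(cons)+4=c.

prcdpxc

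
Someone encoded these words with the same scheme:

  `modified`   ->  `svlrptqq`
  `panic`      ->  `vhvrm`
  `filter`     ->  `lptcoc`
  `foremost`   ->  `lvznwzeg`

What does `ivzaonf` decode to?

correct

Letter i (0-indexed) is shifted by i+6, so successive shifts are 6, 7, 8, ….
Reversing it on ivzaonf: i−6=c, v−7=o, z−8=r, a−9=r, o−10=e, n−11=c, f−12=t.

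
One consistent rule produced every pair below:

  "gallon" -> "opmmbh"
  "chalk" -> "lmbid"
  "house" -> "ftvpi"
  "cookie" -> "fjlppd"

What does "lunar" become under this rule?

The output letters match the input read backwards, each shifted +1: gallon reversed is nollag. The word is reversed, then every letter is shifted forward by 1.
On lunar: reverse → ranul; then shift: r+1=s, a+1=b, n+1=o, u+1=v, l+1=m.

sbovm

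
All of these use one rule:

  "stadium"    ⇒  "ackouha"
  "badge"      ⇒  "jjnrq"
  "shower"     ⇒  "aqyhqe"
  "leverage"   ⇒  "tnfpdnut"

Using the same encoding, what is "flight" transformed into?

In stadium: s→a is +8, t→c is +9, a→k is +10, d→o is +11 — the shift increases by 1 each position. The shift increases by 1 at each position, starting from +8: 8, 9, 10, ….
For flight: f+8=n, l+9=u, i+10=s, g+11=r, h+12=t, t+13=g.

nusrtg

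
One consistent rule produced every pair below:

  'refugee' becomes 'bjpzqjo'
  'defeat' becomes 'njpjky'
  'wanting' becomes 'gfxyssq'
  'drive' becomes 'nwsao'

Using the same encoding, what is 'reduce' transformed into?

A repeating key of period 2 is used — shifts +10, +5 over and over.
For reduce: r+10=b, e+5=j, d+10=n, u+5=z, c+10=m, e+5=j.

bjnzmj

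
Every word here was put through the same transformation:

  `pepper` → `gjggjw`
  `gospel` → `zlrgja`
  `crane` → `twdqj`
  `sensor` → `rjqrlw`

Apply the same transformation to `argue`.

p(15)→g(6) and e(4)→j(9) fit y≡21x+3 (mod 26); the inverse of 21 mod 26 is 5. This is an affine cipher: with a=0,…,z=25, each position x becomes (21x+3) mod 26.
For argue: a(0)→21·0+3≡3=d; r(17)→21·17+3≡22=w; g(6)→21·6+3≡25=z; u(20)→21·20+3≡7=h; e(4)→21·4+3≡9=j (all mod 26).

dwzhj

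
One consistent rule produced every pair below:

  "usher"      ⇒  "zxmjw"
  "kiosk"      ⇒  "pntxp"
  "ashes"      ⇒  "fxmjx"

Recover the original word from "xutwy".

sport

Compare letters: u→z is +5, s→x is +5, h→m is +5 — a constant shift. This is a Caesar cipher with shift 5.
Reversing it on xutwy: x−5=s, u−5=p, t−5=o, w−5=r, y−5=t.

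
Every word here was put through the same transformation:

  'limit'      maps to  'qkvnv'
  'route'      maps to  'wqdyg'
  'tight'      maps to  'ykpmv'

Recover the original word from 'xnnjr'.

sleep

Shifts by position in limit: pos 0: l→q (+5), pos 1: i→k (+2), pos 2: m→v (+9), pos 3: i→n (+5), pos 4: t→v (+2) — repeating every 3. The shifts repeat in a cycle of length 3: positions 0,1,… shift by +5, +2, +9, then the pattern repeats.
Decoding xnnjr: x−5=s, n−2=l, n−9=e, j−5=e, r−2=p.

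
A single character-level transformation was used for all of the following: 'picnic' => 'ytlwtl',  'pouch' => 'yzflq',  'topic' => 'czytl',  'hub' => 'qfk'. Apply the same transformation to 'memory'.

vpvzah

The shift depends on letter class: consonant p→y is +9, but vowel i→t is +11. Vowels shift forward by 11 and consonants shift forward by 9.
On memory: m(cons)+9=v, e(vowel)+11=p, m(cons)+9=v, o(vowel)+11=z, r(cons)+9=a, y(cons)+9=h.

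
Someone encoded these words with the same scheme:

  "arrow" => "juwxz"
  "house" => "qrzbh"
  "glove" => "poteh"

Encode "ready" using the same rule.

Shifts by position in arrow: pos 0: a→j (+9), pos 1: r→u (+3), pos 2: r→w (+5), pos 3: o→x (+9), pos 4: w→z (+3) — repeating every 3. A repeating key of period 3 is used — shifts +9, +3, +5 over and over.
Applying it to ready: r+9=a, e+3=h, a+5=f, d+9=m, y+3=b.

ahfmb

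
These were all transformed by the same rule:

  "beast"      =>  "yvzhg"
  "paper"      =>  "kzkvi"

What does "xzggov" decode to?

cattle

Each pair mirrors across the alphabet (b↔y, e↔v, a↔z): positions sum to 25. This is the alphabet-reversal cipher (Atbash): a becomes z, b becomes y, etc.
Reversing it on xzggov: x↔c, z↔a, g↔t, g↔t, o↔l, v↔e.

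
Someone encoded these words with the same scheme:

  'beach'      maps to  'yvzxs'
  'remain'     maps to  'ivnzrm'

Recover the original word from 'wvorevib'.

Each pair mirrors across the alphabet (b↔y, e↔v, a↔z): positions sum to 25. Each letter is replaced by its mirror in the alphabet: a↔z, b↔y, c↔x, and so on (the Atbash cipher).
Undoing it on wvorevib: w↔d, v↔e, o↔l, r↔i, e↔v, v↔e, i↔r, b↔y.

delivery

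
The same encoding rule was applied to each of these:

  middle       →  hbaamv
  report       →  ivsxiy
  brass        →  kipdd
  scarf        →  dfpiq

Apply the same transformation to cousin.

m(12)→h(7) and i(8)→b(1) fit y≡21x+15 (mod 26); the inverse of 21 mod 26 is 5. Each letter's alphabet position (a=0..z=25) is mapped through 21·x+15 mod 26 — an affine cipher.
Applying it to cousin: c(2)→21·2+15≡5=f; o(14)→21·14+15≡23=x; u(20)→21·20+15≡19=t; s(18)→21·18+15≡3=d; i(8)→21·8+15≡1=b; n(13)→21·13+15≡2=c (all mod 26).

fxtdbc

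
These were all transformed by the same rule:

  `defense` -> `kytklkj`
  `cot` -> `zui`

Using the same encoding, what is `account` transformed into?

ztauiig

The output letters match the input read backwards, each shifted +6: defense reversed is esnefed. Read the word backwards and shift each letter +6.
On account: reverse → tnuocca; then shift: t+6=z, n+6=t, u+6=a, o+6=u, c+6=i, c+6=i, a+6=g.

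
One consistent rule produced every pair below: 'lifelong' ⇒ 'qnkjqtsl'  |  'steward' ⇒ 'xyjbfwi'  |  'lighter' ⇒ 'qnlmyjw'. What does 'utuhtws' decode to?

It's a constant shift of +5 (ROT5).
Decoding utuhtws: u−5=p, t−5=o, u−5=p, h−5=c, t−5=o, w−5=r, s−5=n.

popcorn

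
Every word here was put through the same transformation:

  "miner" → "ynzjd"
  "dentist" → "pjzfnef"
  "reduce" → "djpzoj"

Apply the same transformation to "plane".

The rule splits by letter class: vowels +5, consonants +12.
On plane: p(cons)+12=b, l(cons)+12=x, a(vowel)+5=f, n(cons)+12=z, e(vowel)+5=j.

bxfzj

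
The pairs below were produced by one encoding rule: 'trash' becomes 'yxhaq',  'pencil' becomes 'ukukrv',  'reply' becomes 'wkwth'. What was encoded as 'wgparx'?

raisin

In trash: t→y is +5, r→x is +6, a→h is +7, s→a is +8 — the shift increases by 1 each position. Letter i (0-indexed) is shifted by i+5, so successive shifts are 5, 6, 7, ….
Reversing it on wgparx: w−5=r, g−6=a, p−7=i, a−8=s, r−9=i, x−10=n.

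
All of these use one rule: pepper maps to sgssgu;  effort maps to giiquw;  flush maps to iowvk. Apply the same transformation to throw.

The shift depends on letter class: consonant p→s is +3, but vowel e→g is +2. Vowels shift forward by 2 and consonants shift forward by 3.
On throw: t(cons)+3=w, h(cons)+3=k, r(cons)+3=u, o(vowel)+2=q, w(cons)+3=z.

wkuqz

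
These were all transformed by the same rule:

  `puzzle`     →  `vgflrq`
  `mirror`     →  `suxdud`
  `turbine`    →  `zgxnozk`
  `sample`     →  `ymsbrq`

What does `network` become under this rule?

Shifts by position in puzzle: pos 0: p→v (+6), pos 1: u→g (+12), pos 2: z→f (+6), pos 3: z→l (+12) — repeating every 2. It's a Vigenère-style cipher with numeric key [6,12]: position i shifts by key[i mod 2].
For network: n+6=t, e+12=q, t+6=z, w+12=i, o+6=u, r+12=d, k+6=q.

tqziudq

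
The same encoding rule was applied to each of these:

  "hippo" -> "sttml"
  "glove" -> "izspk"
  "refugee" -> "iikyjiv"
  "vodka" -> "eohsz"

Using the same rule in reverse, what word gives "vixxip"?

letter

The output letters match the input read backwards, each shifted +4: hippo reversed is oppih. Two steps: reverse the string, then apply a Caesar shift of +4.
Reversing it on vixxip: shift back: v−4=r, i−4=e, x−4=t, x−4=t, i−4=e, p−4=l → rettel; then reverse → letter.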